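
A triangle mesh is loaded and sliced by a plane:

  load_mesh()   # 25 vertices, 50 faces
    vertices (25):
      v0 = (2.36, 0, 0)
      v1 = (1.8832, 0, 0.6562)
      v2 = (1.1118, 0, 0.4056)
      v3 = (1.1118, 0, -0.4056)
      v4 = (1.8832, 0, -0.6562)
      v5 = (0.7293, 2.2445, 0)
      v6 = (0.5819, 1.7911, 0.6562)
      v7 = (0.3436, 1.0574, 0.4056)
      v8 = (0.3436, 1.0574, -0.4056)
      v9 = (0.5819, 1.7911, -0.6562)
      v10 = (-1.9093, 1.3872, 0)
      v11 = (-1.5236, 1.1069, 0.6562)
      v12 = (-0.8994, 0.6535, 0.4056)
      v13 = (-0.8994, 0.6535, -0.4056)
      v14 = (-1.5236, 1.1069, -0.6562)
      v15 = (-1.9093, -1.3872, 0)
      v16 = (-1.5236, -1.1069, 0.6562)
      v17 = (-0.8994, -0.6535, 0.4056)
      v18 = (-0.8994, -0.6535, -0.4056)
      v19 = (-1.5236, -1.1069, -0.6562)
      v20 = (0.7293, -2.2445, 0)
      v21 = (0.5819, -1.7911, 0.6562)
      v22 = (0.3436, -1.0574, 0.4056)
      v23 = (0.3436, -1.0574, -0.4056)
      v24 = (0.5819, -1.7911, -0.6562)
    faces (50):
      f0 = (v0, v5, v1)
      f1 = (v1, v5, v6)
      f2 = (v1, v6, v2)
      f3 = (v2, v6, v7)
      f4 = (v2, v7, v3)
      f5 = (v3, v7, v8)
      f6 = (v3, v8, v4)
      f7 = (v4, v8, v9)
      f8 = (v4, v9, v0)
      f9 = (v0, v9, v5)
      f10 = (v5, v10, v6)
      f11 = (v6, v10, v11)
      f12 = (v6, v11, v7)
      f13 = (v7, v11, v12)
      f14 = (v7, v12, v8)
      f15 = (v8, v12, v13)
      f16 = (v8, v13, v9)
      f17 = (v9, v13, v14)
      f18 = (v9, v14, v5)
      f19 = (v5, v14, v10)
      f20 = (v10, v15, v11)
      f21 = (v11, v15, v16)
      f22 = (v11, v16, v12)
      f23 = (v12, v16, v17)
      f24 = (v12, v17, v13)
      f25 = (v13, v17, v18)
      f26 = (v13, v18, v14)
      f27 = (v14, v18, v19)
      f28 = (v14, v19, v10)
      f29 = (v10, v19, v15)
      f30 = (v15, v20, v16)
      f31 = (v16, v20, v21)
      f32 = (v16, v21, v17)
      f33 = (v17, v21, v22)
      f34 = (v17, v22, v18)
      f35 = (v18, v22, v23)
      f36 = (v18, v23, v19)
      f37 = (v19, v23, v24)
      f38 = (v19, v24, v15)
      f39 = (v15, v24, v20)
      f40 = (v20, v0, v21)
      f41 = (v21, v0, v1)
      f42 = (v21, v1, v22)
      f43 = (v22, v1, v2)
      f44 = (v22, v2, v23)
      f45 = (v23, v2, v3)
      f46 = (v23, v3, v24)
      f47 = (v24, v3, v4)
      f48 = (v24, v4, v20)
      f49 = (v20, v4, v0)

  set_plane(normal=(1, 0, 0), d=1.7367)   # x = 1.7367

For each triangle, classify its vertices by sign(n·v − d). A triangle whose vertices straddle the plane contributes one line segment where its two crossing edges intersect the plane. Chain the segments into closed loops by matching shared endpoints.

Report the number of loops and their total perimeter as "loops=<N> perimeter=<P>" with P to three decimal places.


Straddling triangles (14 of 50):
  (v0,v5,v1) [+-+] → (1.7367, 0.857912, 0)–(1.7367, 0.284963, 0.572888)  len=0.8102
  (v1,v5,v6) [+--] → (1.7367, 0.284963, 0.572888)–(1.7367, 0.201642, 0.6562)  len=0.1178
  (v1,v6,v2) [+--] → (1.7367, 0.201642, 0.6562)–(1.7367, 0, 0.608607)  len=0.2072
  (v3,v8,v4) [--+] → (1.7367, 0.100616, -0.632354)–(1.7367, 0, -0.608607)  len=0.1034
  (v4,v8,v9) [+--] → (1.7367, 0.100616, -0.632354)–(1.7367, 0.201642, -0.6562)  len=0.1038
  (v4,v9,v0) [+-+] → (1.7367, 0.201642, -0.6562)–(1.7367, 0.627857, -0.230026)  len=0.6027
  (v0,v9,v5) [+--] → (1.7367, 0.627857, -0.230026)–(1.7367, 0.857912, 0)  len=0.3253
  (v20,v0,v21) [-+-] → (1.7367, -0.857912, 0)–(1.7367, -0.627857, 0.230026)  len=0.3253
  (v21,v0,v1) [-++] → (1.7367, -0.627857, 0.230026)–(1.7367, -0.201642, 0.6562)  len=0.6027
  (v21,v1,v22) [-+-] → (1.7367, -0.201642, 0.6562)–(1.7367, -0.100616, 0.632354)  len=0.1038
  (v22,v1,v2) [-+-] → (1.7367, -0.100616, 0.632354)–(1.7367, 0, 0.608607)  len=0.1034
  (v24,v3,v4) [--+] → (1.7367, 0, -0.608607)–(1.7367, -0.201642, -0.6562)  len=0.2072
  (v24,v4,v20) [-+-] → (1.7367, -0.201642, -0.6562)–(1.7367, -0.284963, -0.572888)  len=0.1178
  (v20,v4,v0) [-++] → (1.7367, -0.284963, -0.572888)–(1.7367, -0.857912, 0)  len=0.8102

Chained into 1 loop(s):
  loop 1: 14 segments, perimeter = 4.5410
Total perimeter = 4.541

loops=1 perimeter=4.541


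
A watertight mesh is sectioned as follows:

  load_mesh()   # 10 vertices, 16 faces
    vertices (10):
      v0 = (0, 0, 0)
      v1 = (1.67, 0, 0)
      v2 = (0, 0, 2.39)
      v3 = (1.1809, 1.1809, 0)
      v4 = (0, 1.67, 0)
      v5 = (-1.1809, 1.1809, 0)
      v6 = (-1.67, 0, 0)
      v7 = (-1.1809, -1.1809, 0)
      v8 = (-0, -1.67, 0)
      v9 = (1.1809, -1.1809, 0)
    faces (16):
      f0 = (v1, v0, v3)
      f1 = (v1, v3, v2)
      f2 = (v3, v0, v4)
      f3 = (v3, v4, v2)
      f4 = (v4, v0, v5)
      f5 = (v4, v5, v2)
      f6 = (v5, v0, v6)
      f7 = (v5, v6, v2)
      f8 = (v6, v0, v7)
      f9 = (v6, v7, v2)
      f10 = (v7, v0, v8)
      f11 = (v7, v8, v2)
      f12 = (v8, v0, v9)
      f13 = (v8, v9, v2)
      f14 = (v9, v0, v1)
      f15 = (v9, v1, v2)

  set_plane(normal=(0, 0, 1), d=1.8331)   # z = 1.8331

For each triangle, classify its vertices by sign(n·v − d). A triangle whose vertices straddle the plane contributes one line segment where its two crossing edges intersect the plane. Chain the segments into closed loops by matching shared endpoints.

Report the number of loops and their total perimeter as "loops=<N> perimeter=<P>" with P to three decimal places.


loops=1 perimeter=2.383

Straddling triangles (8 of 16):
  (v1,v3,v2) [--+] → (0.275165, 0.275165, 1.8331)–(0.389131, 0, 1.8331)  len=0.2978
  (v3,v4,v2) [--+] → (0, 0.389131, 1.8331)–(0.275165, 0.275165, 1.8331)  len=0.2978
  (v4,v5,v2) [--+] → (-0.275165, 0.275165, 1.8331)–(0, 0.389131, 1.8331)  len=0.2978
  (v5,v6,v2) [--+] → (-0.389131, 0, 1.8331)–(-0.275165, 0.275165, 1.8331)  len=0.2978
  (v6,v7,v2) [--+] → (-0.275165, -0.275165, 1.8331)–(-0.389131, 0, 1.8331)  len=0.2978
  (v7,v8,v2) [--+] → (0, -0.389131, 1.8331)–(-0.275165, -0.275165, 1.8331)  len=0.2978
  (v8,v9,v2) [--+] → (0.275165, -0.275165, 1.8331)–(0, -0.389131, 1.8331)  len=0.2978
  (v9,v1,v2) [--+] → (0.389131, 0, 1.8331)–(0.275165, -0.275165, 1.8331)  len=0.2978

Chained into 1 loop(s):
  loop 1: 8 segments, perimeter = 2.3827
Total perimeter = 2.383


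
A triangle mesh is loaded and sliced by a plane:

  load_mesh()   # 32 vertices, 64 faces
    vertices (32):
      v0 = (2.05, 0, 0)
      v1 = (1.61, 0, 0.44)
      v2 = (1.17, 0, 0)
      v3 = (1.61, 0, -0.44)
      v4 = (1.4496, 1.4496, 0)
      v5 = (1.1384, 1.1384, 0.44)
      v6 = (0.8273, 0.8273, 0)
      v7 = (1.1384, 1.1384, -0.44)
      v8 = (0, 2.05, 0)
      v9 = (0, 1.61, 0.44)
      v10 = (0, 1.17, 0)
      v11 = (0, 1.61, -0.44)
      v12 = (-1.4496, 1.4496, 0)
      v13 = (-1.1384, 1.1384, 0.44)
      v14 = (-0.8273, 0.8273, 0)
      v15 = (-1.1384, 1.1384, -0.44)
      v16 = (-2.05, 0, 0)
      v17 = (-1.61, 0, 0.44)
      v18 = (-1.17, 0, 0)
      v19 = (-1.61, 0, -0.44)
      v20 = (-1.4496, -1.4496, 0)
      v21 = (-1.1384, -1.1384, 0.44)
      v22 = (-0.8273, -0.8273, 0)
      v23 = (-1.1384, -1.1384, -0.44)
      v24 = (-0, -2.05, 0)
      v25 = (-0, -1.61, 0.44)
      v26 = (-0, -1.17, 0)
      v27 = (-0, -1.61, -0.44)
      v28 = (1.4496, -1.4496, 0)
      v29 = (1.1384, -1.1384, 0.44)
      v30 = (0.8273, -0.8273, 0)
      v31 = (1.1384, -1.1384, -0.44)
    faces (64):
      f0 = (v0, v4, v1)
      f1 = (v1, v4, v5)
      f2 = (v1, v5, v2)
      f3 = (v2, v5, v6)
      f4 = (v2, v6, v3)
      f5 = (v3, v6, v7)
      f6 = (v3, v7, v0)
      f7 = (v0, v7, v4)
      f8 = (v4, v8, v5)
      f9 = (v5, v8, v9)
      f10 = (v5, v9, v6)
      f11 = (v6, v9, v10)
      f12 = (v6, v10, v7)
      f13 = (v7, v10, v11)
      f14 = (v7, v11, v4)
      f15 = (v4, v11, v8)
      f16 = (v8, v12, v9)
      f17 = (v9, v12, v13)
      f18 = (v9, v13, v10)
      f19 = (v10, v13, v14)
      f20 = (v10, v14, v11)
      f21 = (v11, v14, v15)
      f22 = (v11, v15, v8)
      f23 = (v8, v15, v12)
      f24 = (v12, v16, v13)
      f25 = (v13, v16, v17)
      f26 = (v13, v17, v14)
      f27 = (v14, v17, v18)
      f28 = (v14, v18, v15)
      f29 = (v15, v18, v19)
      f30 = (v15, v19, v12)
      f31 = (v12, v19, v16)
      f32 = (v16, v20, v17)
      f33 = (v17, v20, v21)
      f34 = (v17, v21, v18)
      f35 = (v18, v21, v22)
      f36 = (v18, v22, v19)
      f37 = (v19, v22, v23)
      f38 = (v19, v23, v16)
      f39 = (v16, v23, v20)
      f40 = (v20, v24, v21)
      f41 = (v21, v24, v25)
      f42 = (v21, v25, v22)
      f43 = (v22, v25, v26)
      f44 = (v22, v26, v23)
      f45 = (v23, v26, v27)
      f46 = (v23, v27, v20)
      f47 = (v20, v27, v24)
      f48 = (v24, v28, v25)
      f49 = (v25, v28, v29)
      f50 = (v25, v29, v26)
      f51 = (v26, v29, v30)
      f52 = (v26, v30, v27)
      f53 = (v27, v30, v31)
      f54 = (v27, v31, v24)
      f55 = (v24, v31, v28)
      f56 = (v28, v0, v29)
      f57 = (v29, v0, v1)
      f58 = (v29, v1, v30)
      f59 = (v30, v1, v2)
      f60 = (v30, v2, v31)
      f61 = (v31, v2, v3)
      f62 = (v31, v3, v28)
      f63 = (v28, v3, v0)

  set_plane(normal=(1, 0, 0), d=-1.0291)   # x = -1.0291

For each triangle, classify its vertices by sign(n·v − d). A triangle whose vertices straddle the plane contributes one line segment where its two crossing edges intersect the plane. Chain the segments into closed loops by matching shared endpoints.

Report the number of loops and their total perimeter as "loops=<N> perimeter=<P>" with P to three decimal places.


Straddling triangles (20 of 64):
  (v8,v12,v9) [+-+] → (-1.0291, 1.62376, 0)–(-1.0291, 1.49613, 0.127635)  len=0.1805
  (v9,v12,v13) [+--] → (-1.0291, 1.49613, 0.127635)–(-1.0291, 1.18368, 0.44)  len=0.4418
  (v9,v13,v10) [+-+] → (-1.0291, 1.18368, 0.44)–(-1.0291, 1.14143, 0.397755)  len=0.0597
  (v10,v13,v14) [+-+] → (-1.0291, 1.14143, 0.397755)–(-1.0291, 1.0291, 0.285413)  len=0.1589
  (v11,v14,v15) [++-] → (-1.0291, 1.0291, -0.285413)–(-1.0291, 1.18368, -0.44)  len=0.2186
  (v11,v15,v8) [+-+] → (-1.0291, 1.18368, -0.44)–(-1.0291, 1.22592, -0.397755)  len=0.0597
  (v8,v15,v12) [+--] → (-1.0291, 1.22592, -0.397755)–(-1.0291, 1.62376, 0)  len=0.5626
  (v13,v17,v14) [--+] → (-1.0291, 0.614001, 0.113443)–(-1.0291, 1.0291, 0.285413)  len=0.4493
  (v14,v17,v18) [+--] → (-1.0291, 0.614001, 0.113443)–(-1.0291, 0.340142, 0)  len=0.2964
  (v14,v18,v15) [+--] → (-1.0291, 0.340142, 0)–(-1.0291, 1.0291, -0.285413)  len=0.7457
  (v18,v21,v22) [--+] → (-1.0291, -1.0291, 0.285413)–(-1.0291, -0.340142, 0)  len=0.7457
  (v18,v22,v19) [-+-] → (-1.0291, -0.340142, 0)–(-1.0291, -0.614001, -0.113443)  len=0.2964
  (v19,v22,v23) [-+-] → (-1.0291, -0.614001, -0.113443)–(-1.0291, -1.0291, -0.285413)  len=0.4493
  (v20,v24,v21) [-+-] → (-1.0291, -1.62376, 0)–(-1.0291, -1.22592, 0.397755)  len=0.5626
  (v21,v24,v25) [-++] → (-1.0291, -1.22592, 0.397755)–(-1.0291, -1.18368, 0.44)  len=0.0597
  (v21,v25,v22) [-++] → (-1.0291, -1.18368, 0.44)–(-1.0291, -1.0291, 0.285413)  len=0.2186
  (v22,v26,v23) [++-] → (-1.0291, -1.14143, -0.397755)–(-1.0291, -1.0291, -0.285413)  len=0.1589
  (v23,v26,v27) [-++] → (-1.0291, -1.14143, -0.397755)–(-1.0291, -1.18368, -0.44)  len=0.0597
  (v23,v27,v20) [-+-] → (-1.0291, -1.18368, -0.44)–(-1.0291, -1.49613, -0.127635)  len=0.4418
  (v20,v27,v24) [-++] → (-1.0291, -1.49613, -0.127635)–(-1.0291, -1.62376, 0)  len=0.1805

Chained into 2 loop(s):
  loop 1: 10 segments, perimeter = 3.1733
  loop 2: 10 segments, perimeter = 3.1733
Total perimeter = 6.347

loops=2 perimeter=6.347


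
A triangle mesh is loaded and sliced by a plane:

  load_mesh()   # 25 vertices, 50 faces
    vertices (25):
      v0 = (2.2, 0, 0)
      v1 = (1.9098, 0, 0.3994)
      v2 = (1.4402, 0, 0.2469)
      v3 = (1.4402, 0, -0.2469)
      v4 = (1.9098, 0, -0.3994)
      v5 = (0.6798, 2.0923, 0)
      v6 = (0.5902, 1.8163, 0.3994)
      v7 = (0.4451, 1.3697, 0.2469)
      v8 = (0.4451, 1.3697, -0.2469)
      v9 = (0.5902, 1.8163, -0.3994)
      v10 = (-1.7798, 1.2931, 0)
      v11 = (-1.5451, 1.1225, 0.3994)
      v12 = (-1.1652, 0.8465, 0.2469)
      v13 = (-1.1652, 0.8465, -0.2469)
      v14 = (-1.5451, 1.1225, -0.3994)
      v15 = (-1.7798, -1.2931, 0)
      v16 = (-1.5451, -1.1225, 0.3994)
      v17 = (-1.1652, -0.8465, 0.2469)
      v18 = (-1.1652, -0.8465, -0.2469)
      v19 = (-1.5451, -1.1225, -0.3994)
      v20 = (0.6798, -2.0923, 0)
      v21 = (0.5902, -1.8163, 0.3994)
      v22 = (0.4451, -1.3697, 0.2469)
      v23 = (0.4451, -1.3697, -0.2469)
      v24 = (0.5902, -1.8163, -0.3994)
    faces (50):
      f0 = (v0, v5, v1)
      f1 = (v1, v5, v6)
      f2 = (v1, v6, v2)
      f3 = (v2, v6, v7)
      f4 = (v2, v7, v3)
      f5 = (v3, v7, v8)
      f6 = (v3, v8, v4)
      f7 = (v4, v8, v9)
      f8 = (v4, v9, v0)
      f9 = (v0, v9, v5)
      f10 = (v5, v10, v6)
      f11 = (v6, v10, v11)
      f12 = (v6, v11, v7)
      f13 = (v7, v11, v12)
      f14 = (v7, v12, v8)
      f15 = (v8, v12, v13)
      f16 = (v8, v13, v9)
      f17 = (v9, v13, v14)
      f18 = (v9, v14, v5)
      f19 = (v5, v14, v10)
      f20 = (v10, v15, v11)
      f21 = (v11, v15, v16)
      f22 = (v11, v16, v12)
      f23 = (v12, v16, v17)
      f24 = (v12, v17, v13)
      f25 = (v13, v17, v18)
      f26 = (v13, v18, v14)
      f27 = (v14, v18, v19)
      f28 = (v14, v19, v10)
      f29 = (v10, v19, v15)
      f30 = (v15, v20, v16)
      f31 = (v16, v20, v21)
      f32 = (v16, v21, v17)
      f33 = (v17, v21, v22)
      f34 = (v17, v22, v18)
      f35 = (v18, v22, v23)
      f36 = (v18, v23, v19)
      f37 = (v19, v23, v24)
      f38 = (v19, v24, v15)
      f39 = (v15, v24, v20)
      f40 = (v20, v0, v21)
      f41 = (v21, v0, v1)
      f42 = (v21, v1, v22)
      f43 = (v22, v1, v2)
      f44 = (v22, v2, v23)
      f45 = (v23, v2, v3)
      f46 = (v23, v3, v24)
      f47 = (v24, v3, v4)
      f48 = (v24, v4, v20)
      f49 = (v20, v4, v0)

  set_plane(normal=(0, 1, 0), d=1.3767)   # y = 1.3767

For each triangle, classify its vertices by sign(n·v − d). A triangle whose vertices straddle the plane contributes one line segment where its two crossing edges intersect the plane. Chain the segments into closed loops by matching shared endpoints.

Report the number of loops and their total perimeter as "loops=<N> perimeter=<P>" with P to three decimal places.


loops=1 perimeter=6.115

Straddling triangles (14 of 50):
  (v0,v5,v1) [-+-] → (1.19973, 1.3767, 0)–(1.10048, 1.3767, 0.136601)  len=0.1689
  (v1,v5,v6) [-++] → (1.10048, 1.3767, 0.136601)–(0.909583, 1.3767, 0.3994)  len=0.3248
  (v1,v6,v2) [-+-] → (0.909583, 1.3767, 0.3994)–(0.795926, 1.3767, 0.36249)  len=0.1195
  (v2,v6,v7) [-+-] → (0.795926, 1.3767, 0.36249)–(0.447374, 1.3767, 0.24929)  len=0.3665
  (v4,v8,v9) [--+] → (0.447374, 1.3767, -0.24929)–(0.909583, 1.3767, -0.3994)  len=0.4860
  (v4,v9,v0) [-+-] → (0.909583, 1.3767, -0.3994)–(0.979821, 1.3767, -0.302733)  len=0.1195
  (v0,v9,v5) [-++] → (0.979821, 1.3767, -0.302733)–(1.19973, 1.3767, 0)  len=0.3742
  (v5,v10,v6) [+-+] → (-1.52251, 1.3767, 0)–(-1.40111, 1.3767, 0.0638185)  len=0.1372
  (v6,v10,v11) [+--] → (-1.40111, 1.3767, 0.0638185)–(-0.762752, 1.3767, 0.3994)  len=0.7212
  (v6,v11,v7) [+--] → (-0.762752, 1.3767, 0.3994)–(0.447374, 1.3767, 0.24929)  len=1.2194
  (v8,v13,v9) [--+] → (-0.205504, 1.3767, -0.330273)–(0.447374, 1.3767, -0.24929)  len=0.6579
  (v9,v13,v14) [+--] → (-0.205504, 1.3767, -0.330273)–(-0.762752, 1.3767, -0.3994)  len=0.5615
  (v9,v14,v5) [+-+] → (-0.762752, 1.3767, -0.3994)–(-0.961918, 1.3767, -0.294711)  len=0.2250
  (v5,v14,v10) [+--] → (-0.961918, 1.3767, -0.294711)–(-1.52251, 1.3767, 0)  len=0.6333

Chained into 1 loop(s):
  loop 1: 14 segments, perimeter = 6.1148
Total perimeter = 6.115


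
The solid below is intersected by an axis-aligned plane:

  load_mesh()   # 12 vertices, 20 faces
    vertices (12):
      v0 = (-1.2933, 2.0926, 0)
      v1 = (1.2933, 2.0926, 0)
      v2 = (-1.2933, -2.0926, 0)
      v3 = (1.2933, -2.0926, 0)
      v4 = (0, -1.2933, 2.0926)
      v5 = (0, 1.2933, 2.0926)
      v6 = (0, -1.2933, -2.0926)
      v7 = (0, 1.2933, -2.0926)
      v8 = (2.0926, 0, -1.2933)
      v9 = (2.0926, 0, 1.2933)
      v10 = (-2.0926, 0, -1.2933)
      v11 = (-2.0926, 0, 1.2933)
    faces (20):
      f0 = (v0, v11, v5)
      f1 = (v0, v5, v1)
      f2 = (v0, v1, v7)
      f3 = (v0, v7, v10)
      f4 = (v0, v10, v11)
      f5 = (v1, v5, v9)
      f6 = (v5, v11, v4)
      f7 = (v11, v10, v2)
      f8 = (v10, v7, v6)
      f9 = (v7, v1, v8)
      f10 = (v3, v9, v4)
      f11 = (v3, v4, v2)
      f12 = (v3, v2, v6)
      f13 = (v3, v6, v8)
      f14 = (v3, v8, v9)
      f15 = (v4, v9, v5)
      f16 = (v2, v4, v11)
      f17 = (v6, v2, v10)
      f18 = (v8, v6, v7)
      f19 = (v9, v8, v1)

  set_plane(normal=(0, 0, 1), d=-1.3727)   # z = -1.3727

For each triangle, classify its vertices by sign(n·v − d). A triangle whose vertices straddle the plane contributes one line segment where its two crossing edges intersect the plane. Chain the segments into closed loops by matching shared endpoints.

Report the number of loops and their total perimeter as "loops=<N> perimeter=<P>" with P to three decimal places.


Straddling triangles (8 of 20):
  (v0,v1,v7) [++-] → (0.444923, 1.56828, -1.3727)–(-0.444923, 1.56828, -1.3727)  len=0.8898
  (v0,v7,v10) [+-+] → (-0.444923, 1.56828, -1.3727)–(-1.88473, 0.128472, -1.3727)  len=2.0362
  (v10,v7,v6) [+--] → (-1.88473, 0.128472, -1.3727)–(-1.88473, -0.128472, -1.3727)  len=0.2569
  (v7,v1,v8) [-++] → (0.444923, 1.56828, -1.3727)–(1.88473, 0.128472, -1.3727)  len=2.0362
  (v3,v2,v6) [++-] → (-0.444923, -1.56828, -1.3727)–(0.444923, -1.56828, -1.3727)  len=0.8898
  (v3,v6,v8) [+-+] → (0.444923, -1.56828, -1.3727)–(1.88473, -0.128472, -1.3727)  len=2.0362
  (v6,v2,v10) [-++] → (-0.444923, -1.56828, -1.3727)–(-1.88473, -0.128472, -1.3727)  len=2.0362
  (v8,v6,v7) [+--] → (1.88473, -0.128472, -1.3727)–(1.88473, 0.128472, -1.3727)  len=0.2569

Chained into 1 loop(s):
  loop 1: 8 segments, perimeter = 10.4383
Total perimeter = 10.438

loops=1 perimeter=10.438


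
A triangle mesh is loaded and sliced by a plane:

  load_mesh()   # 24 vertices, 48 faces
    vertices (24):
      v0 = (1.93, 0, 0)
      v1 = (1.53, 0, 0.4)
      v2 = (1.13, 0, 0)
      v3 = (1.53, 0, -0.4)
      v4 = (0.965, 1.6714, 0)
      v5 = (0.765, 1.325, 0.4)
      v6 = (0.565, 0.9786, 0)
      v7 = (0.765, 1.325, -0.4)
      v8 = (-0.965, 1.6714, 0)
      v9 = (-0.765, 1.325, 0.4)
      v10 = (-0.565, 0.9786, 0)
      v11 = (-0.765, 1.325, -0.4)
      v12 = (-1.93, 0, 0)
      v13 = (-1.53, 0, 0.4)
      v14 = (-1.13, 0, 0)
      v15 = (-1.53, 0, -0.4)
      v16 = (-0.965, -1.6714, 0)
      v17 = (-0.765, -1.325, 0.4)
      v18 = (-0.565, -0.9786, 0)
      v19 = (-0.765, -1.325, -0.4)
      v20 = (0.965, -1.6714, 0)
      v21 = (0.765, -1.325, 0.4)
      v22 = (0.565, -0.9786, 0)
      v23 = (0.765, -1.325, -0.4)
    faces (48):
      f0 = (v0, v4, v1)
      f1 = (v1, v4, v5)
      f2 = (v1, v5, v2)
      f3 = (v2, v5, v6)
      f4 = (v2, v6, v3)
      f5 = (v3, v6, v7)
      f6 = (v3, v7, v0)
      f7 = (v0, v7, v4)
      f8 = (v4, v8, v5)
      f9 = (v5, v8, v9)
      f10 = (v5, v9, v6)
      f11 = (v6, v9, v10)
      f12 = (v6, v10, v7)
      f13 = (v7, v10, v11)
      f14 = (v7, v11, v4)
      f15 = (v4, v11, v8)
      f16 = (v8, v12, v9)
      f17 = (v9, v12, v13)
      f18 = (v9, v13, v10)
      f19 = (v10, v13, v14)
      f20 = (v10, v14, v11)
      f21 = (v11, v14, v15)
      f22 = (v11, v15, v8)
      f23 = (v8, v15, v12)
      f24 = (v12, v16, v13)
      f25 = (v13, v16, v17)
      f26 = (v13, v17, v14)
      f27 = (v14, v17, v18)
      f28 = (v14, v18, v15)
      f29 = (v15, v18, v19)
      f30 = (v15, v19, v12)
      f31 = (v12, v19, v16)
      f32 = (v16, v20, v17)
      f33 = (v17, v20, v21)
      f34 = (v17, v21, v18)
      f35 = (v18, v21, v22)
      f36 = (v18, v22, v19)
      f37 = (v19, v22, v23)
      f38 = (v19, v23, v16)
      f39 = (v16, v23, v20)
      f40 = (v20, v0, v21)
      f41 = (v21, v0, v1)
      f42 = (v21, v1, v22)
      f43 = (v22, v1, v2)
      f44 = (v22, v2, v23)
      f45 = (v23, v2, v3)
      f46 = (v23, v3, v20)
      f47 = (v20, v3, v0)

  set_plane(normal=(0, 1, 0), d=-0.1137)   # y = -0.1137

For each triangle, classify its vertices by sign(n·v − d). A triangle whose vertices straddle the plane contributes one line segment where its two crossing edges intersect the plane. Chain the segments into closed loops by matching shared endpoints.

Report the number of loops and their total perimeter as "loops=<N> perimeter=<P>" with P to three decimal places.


loops=2 perimeter=4.525

Straddling triangles (16 of 48):
  (v12,v16,v13) [+-+] → (-1.86435, -0.1137, 0)–(-1.49156, -0.1137, 0.372789)  len=0.5272
  (v13,v16,v17) [+--] → (-1.49156, -0.1137, 0.372789)–(-1.46435, -0.1137, 0.4)  len=0.0385
  (v13,v17,v14) [+-+] → (-1.46435, -0.1137, 0.4)–(-1.09868, -0.1137, 0.0343245)  len=0.5171
  (v14,v17,v18) [+--] → (-1.09868, -0.1137, 0.0343245)–(-1.06435, -0.1137, 0)  len=0.0485
  (v14,v18,v15) [+-+] → (-1.06435, -0.1137, 0)–(-1.41788, -0.1137, -0.353525)  len=0.5000
  (v15,v18,v19) [+--] → (-1.41788, -0.1137, -0.353525)–(-1.46435, -0.1137, -0.4)  len=0.0657
  (v15,v19,v12) [+-+] → (-1.46435, -0.1137, -0.4)–(-1.83003, -0.1137, -0.0343245)  len=0.5171
  (v12,v19,v16) [+--] → (-1.83003, -0.1137, -0.0343245)–(-1.86435, -0.1137, 0)  len=0.0485
  (v20,v0,v21) [-+-] → (1.86435, -0.1137, 0)–(1.83003, -0.1137, 0.0343245)  len=0.0485
  (v21,v0,v1) [-++] → (1.83003, -0.1137, 0.0343245)–(1.46435, -0.1137, 0.4)  len=0.5171
  (v21,v1,v22) [-+-] → (1.46435, -0.1137, 0.4)–(1.41788, -0.1137, 0.353525)  len=0.0657
  (v22,v1,v2) [-++] → (1.41788, -0.1137, 0.353525)–(1.06435, -0.1137, 0)  len=0.5000
  (v22,v2,v23) [-+-] → (1.06435, -0.1137, 0)–(1.09868, -0.1137, -0.0343245)  len=0.0485
  (v23,v2,v3) [-++] → (1.09868, -0.1137, -0.0343245)–(1.46435, -0.1137, -0.4)  len=0.5171
  (v23,v3,v20) [-+-] → (1.46435, -0.1137, -0.4)–(1.49156, -0.1137, -0.372789)  len=0.0385
  (v20,v3,v0) [-++] → (1.49156, -0.1137, -0.372789)–(1.86435, -0.1137, 0)  len=0.5272

Chained into 2 loop(s):
  loop 1: 8 segments, perimeter = 2.2627
  loop 2: 8 segments, perimeter = 2.2627
Total perimeter = 4.525


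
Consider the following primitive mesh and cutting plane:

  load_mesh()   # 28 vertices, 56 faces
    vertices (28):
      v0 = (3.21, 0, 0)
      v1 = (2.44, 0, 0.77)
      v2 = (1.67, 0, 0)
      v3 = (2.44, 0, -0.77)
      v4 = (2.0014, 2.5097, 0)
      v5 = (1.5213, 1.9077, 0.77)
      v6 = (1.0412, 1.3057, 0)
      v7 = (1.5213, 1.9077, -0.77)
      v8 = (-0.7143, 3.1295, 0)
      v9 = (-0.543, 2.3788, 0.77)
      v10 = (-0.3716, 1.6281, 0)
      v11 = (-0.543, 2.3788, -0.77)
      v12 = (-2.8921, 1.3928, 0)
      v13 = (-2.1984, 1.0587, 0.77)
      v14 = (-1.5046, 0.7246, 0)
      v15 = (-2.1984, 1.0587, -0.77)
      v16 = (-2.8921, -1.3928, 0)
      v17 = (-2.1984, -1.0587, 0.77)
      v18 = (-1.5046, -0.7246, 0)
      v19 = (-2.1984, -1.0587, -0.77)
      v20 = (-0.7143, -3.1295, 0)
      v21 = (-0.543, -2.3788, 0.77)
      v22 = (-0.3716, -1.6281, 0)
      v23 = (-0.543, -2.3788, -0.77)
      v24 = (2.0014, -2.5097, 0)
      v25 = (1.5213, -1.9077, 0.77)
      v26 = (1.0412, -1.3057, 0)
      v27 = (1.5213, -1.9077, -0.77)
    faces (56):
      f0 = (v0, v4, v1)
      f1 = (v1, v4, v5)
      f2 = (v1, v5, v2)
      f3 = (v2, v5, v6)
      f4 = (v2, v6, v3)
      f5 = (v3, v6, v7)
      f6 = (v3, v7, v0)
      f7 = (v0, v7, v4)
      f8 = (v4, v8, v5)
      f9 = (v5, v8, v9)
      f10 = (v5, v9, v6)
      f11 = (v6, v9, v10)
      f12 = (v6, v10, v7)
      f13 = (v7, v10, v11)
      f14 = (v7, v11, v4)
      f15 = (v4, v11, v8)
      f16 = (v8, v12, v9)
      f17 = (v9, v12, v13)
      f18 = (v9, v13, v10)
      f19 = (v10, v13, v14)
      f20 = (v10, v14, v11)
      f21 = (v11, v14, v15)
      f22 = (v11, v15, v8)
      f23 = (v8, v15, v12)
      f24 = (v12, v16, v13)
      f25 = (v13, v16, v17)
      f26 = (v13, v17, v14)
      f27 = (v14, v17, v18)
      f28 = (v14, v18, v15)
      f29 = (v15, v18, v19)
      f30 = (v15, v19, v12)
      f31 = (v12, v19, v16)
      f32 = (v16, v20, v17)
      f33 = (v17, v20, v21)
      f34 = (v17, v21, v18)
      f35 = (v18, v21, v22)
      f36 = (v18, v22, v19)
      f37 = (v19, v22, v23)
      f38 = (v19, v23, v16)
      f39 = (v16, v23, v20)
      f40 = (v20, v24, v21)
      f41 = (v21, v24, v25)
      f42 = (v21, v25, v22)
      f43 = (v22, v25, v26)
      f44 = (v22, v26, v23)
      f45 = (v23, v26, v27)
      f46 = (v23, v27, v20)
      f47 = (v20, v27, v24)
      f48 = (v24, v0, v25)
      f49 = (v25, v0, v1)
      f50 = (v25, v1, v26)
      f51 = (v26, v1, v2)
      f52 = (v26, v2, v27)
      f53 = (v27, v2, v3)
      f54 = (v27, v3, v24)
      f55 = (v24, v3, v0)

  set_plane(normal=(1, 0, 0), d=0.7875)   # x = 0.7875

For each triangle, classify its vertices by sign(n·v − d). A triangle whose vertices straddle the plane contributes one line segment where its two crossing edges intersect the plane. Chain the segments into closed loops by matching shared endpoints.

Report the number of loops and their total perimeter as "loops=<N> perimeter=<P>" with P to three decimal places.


Straddling triangles (16 of 56):
  (v4,v8,v5) [+-+] → (0.7875, 2.78675, 0)–(0.7875, 2.30874, 0.51726)  len=0.7043
  (v5,v8,v9) [+--] → (0.7875, 2.30874, 0.51726)–(0.7875, 2.07516, 0.77)  len=0.3441
  (v5,v9,v6) [+-+] → (0.7875, 2.07516, 0.77)–(0.7875, 1.47755, 0.123311)  len=0.8805
  (v6,v9,v10) [+--] → (0.7875, 1.47755, 0.123311)–(0.7875, 1.36359, 0)  len=0.1679
  (v6,v10,v7) [+-+] → (0.7875, 1.36359, 0)–(0.7875, 1.79931, -0.471502)  len=0.6420
  (v7,v10,v11) [+--] → (0.7875, 1.79931, -0.471502)–(0.7875, 2.07516, -0.77)  len=0.4064
  (v7,v11,v4) [+-+] → (0.7875, 2.07516, -0.77)–(0.7875, 2.44725, -0.367357)  len=0.5482
  (v4,v11,v8) [+--] → (0.7875, 2.44725, -0.367357)–(0.7875, 2.78675, 0)  len=0.5002
  (v20,v24,v21) [-+-] → (0.7875, -2.78675, 0)–(0.7875, -2.44725, 0.367357)  len=0.5002
  (v21,v24,v25) [-++] → (0.7875, -2.44725, 0.367357)–(0.7875, -2.07516, 0.77)  len=0.5482
  (v21,v25,v22) [-+-] → (0.7875, -2.07516, 0.77)–(0.7875, -1.79931, 0.471502)  len=0.4064
  (v22,v25,v26) [-++] → (0.7875, -1.79931, 0.471502)–(0.7875, -1.36359, 0)  len=0.6420
  (v22,v26,v23) [-+-] → (0.7875, -1.36359, 0)–(0.7875, -1.47755, -0.123311)  len=0.1679
  (v23,v26,v27) [-++] → (0.7875, -1.47755, -0.123311)–(0.7875, -2.07516, -0.77)  len=0.8805
  (v23,v27,v20) [-+-] → (0.7875, -2.07516, -0.77)–(0.7875, -2.30874, -0.51726)  len=0.3441
  (v20,v27,v24) [-++] → (0.7875, -2.30874, -0.51726)–(0.7875, -2.78675, 0)  len=0.7043

Chained into 2 loop(s):
  loop 1: 8 segments, perimeter = 4.1938
  loop 2: 8 segments, perimeter = 4.1938
Total perimeter = 8.388

loops=2 perimeter=8.388


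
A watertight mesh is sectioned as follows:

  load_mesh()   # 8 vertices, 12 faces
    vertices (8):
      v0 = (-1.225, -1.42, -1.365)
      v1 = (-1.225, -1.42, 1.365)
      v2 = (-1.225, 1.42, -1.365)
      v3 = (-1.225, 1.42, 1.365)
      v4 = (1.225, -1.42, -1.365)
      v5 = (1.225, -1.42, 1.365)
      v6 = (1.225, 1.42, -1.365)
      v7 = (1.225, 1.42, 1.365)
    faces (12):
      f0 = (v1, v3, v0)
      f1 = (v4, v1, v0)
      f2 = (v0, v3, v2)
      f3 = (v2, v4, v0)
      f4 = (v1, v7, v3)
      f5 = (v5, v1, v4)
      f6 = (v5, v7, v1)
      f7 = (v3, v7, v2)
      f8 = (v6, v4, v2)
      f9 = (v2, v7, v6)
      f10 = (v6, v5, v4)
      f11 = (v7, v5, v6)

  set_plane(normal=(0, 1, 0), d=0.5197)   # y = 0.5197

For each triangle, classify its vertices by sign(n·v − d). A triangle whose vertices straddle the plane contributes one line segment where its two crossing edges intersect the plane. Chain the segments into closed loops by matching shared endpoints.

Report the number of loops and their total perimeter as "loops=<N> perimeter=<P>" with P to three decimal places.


loops=1 perimeter=10.360

Straddling triangles (8 of 12):
  (v1,v3,v0) [-+-] → (-1.225, 0.5197, 1.365)–(-1.225, 0.5197, 0.499571)  len=0.8654
  (v0,v3,v2) [-++] → (-1.225, 0.5197, 0.499571)–(-1.225, 0.5197, -1.365)  len=1.8646
  (v2,v4,v0) [+--] → (-0.448333, 0.5197, -1.365)–(-1.225, 0.5197, -1.365)  len=0.7767
  (v1,v7,v3) [-++] → (0.448333, 0.5197, 1.365)–(-1.225, 0.5197, 1.365)  len=1.6733
  (v5,v7,v1) [-+-] → (1.225, 0.5197, 1.365)–(0.448333, 0.5197, 1.365)  len=0.7767
  (v6,v4,v2) [+-+] → (1.225, 0.5197, -1.365)–(-0.448333, 0.5197, -1.365)  len=1.6733
  (v6,v5,v4) [+--] → (1.225, 0.5197, -0.499571)–(1.225, 0.5197, -1.365)  len=0.8654
  (v7,v5,v6) [+-+] → (1.225, 0.5197, 1.365)–(1.225, 0.5197, -0.499571)  len=1.8646

Chained into 1 loop(s):
  loop 1: 8 segments, perimeter = 10.3600
Total perimeter = 10.360


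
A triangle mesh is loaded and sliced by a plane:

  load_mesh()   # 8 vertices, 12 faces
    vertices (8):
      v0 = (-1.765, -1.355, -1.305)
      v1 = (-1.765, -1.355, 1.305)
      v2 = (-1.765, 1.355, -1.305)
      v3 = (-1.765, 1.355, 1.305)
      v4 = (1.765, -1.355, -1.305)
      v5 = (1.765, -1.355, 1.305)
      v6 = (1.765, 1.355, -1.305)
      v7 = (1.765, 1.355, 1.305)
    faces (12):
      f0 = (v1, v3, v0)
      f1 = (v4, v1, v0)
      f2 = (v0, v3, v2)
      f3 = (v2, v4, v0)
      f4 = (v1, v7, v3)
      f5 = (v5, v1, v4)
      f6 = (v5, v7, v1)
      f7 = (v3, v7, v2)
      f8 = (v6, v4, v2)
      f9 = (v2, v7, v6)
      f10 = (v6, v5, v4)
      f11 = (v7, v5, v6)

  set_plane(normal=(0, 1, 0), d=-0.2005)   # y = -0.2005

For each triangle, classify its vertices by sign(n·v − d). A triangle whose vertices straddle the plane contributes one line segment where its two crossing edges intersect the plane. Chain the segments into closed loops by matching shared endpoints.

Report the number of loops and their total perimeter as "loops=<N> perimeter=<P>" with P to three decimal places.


Straddling triangles (8 of 12):
  (v1,v3,v0) [-+-] → (-1.765, -0.2005, 1.305)–(-1.765, -0.2005, -0.193101)  len=1.4981
  (v0,v3,v2) [-++] → (-1.765, -0.2005, -0.193101)–(-1.765, -0.2005, -1.305)  len=1.1119
  (v2,v4,v0) [+--] → (0.261168, -0.2005, -1.305)–(-1.765, -0.2005, -1.305)  len=2.0262
  (v1,v7,v3) [-++] → (-0.261168, -0.2005, 1.305)–(-1.765, -0.2005, 1.305)  len=1.5038
  (v5,v7,v1) [-+-] → (1.765, -0.2005, 1.305)–(-0.261168, -0.2005, 1.305)  len=2.0262
  (v6,v4,v2) [+-+] → (1.765, -0.2005, -1.305)–(0.261168, -0.2005, -1.305)  len=1.5038
  (v6,v5,v4) [+--] → (1.765, -0.2005, 0.193101)–(1.765, -0.2005, -1.305)  len=1.4981
  (v7,v5,v6) [+-+] → (1.765, -0.2005, 1.305)–(1.765, -0.2005, 0.193101)  len=1.1119

Chained into 1 loop(s):
  loop 1: 8 segments, perimeter = 12.2800
Total perimeter = 12.280

loops=1 perimeter=12.280


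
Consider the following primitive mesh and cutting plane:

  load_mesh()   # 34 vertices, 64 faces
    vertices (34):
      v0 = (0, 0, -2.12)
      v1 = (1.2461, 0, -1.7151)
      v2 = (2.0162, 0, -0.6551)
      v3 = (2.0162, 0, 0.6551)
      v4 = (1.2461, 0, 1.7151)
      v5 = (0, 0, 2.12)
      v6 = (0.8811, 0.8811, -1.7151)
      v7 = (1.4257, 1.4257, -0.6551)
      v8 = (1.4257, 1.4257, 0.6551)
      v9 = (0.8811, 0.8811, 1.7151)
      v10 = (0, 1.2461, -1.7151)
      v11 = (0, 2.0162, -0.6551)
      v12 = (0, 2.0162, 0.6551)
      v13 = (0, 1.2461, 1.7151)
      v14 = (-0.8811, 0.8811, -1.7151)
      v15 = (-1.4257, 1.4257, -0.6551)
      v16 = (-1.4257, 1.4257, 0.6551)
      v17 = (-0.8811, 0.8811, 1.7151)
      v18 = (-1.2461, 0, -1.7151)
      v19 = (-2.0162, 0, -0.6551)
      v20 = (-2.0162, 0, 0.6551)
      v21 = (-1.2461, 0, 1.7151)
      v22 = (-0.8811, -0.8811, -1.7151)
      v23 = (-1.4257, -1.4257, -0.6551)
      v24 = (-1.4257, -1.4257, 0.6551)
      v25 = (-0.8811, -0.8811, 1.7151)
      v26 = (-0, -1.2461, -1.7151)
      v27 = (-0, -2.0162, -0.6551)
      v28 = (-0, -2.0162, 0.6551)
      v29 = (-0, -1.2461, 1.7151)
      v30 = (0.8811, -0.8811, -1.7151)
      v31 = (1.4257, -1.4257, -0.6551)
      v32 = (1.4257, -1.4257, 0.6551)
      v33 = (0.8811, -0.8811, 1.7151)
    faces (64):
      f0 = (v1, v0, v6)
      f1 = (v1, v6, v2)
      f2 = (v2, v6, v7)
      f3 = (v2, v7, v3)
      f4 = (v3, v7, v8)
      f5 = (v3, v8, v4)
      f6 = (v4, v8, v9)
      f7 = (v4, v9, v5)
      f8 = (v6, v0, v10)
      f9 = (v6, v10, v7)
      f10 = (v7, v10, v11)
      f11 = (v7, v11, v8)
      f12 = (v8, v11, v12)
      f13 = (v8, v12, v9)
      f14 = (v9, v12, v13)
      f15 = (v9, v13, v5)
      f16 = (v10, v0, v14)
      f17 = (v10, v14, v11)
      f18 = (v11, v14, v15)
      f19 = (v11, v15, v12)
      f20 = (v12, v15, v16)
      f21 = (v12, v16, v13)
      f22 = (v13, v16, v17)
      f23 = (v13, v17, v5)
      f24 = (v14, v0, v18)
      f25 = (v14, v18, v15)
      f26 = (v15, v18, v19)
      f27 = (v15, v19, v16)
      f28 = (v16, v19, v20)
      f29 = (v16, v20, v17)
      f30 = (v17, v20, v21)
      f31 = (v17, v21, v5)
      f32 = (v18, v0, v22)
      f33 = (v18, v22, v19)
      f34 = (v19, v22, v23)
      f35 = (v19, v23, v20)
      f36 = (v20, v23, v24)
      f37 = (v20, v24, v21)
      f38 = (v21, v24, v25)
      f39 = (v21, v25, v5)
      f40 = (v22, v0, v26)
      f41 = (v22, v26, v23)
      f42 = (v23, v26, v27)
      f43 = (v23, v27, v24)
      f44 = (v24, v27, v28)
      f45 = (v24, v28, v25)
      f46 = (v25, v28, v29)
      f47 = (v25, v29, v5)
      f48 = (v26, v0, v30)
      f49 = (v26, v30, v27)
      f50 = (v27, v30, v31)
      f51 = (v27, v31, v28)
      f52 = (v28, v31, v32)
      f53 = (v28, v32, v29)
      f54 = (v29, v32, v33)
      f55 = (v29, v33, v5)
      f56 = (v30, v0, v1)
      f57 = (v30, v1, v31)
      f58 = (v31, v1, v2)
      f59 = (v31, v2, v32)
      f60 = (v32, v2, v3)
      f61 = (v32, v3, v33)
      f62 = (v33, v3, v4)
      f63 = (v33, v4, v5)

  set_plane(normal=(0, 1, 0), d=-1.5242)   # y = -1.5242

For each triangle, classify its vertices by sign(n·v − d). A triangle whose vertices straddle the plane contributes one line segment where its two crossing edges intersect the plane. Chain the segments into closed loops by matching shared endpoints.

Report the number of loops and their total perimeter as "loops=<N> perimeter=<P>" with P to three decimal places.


loops=1 perimeter=8.090

Straddling triangles (10 of 64):
  (v23,v26,v27) [++-] → (0, -1.5242, -1.33231)–(-1.18788, -1.5242, -0.6551)  len=1.3674
  (v23,v27,v24) [+-+] → (-1.18788, -1.5242, -0.6551)–(-1.18788, -1.5242, 0.436548)  len=1.0916
  (v24,v27,v28) [+--] → (-1.18788, -1.5242, 0.436548)–(-1.18788, -1.5242, 0.6551)  len=0.2186
  (v24,v28,v25) [+-+] → (-1.18788, -1.5242, 0.6551)–(-0.381906, -1.5242, 1.11455)  len=0.9277
  (v25,v28,v29) [+-+] → (-0.381906, -1.5242, 1.11455)–(0, -1.5242, 1.33231)  len=0.4396
  (v26,v30,v27) [++-] → (0.381906, -1.5242, -1.11455)–(0, -1.5242, -1.33231)  len=0.4396
  (v27,v30,v31) [-++] → (0.381906, -1.5242, -1.11455)–(1.18788, -1.5242, -0.6551)  len=0.9277
  (v27,v31,v28) [-+-] → (1.18788, -1.5242, -0.6551)–(1.18788, -1.5242, -0.436548)  len=0.2186
  (v28,v31,v32) [-++] → (1.18788, -1.5242, -0.436548)–(1.18788, -1.5242, 0.6551)  len=1.0916
  (v28,v32,v29) [-++] → (1.18788, -1.5242, 0.6551)–(0, -1.5242, 1.33231)  len=1.3674

Chained into 1 loop(s):
  loop 1: 10 segments, perimeter = 8.0898
Total perimeter = 8.090


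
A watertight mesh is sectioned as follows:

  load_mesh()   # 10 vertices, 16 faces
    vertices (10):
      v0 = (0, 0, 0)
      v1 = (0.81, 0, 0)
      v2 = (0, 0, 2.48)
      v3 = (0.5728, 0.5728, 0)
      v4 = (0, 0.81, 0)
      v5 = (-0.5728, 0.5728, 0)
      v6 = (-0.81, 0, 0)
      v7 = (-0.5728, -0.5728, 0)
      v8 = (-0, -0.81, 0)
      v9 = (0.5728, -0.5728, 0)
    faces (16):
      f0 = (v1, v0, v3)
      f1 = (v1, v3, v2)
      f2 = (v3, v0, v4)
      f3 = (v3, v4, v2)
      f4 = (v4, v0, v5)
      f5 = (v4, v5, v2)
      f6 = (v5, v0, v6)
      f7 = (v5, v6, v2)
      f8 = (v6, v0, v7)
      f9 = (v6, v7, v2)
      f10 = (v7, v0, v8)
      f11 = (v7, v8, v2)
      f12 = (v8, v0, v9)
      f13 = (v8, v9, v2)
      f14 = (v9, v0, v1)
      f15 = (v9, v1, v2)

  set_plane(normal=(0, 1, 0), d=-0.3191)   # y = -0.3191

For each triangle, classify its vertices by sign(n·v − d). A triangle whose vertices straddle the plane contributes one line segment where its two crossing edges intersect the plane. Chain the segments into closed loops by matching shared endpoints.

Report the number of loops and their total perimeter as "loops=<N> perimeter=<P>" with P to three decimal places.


loops=1 perimeter=4.697

Straddling triangles (8 of 16):
  (v6,v0,v7) [++-] → (-0.3191, -0.3191, 0)–(-0.677859, -0.3191, 0)  len=0.3588
  (v6,v7,v2) [+-+] → (-0.677859, -0.3191, 0)–(-0.3191, -0.3191, 1.09842)  len=1.1555
  (v7,v0,v8) [-+-] → (-0.3191, -0.3191, 0)–(0, -0.3191, 0)  len=0.3191
  (v7,v8,v2) [--+] → (0, -0.3191, 1.503)–(-0.3191, -0.3191, 1.09842)  len=0.5153
  (v8,v0,v9) [-+-] → (0, -0.3191, 0)–(0.3191, -0.3191, 0)  len=0.3191
  (v8,v9,v2) [--+] → (0.3191, -0.3191, 1.09842)–(0, -0.3191, 1.503)  len=0.5153
  (v9,v0,v1) [-++] → (0.3191, -0.3191, 0)–(0.677859, -0.3191, 0)  len=0.3588
  (v9,v1,v2) [-++] → (0.677859, -0.3191, 0)–(0.3191, -0.3191, 1.09842)  len=1.1555

Chained into 1 loop(s):
  loop 1: 8 segments, perimeter = 4.6973
Total perimeter = 4.697


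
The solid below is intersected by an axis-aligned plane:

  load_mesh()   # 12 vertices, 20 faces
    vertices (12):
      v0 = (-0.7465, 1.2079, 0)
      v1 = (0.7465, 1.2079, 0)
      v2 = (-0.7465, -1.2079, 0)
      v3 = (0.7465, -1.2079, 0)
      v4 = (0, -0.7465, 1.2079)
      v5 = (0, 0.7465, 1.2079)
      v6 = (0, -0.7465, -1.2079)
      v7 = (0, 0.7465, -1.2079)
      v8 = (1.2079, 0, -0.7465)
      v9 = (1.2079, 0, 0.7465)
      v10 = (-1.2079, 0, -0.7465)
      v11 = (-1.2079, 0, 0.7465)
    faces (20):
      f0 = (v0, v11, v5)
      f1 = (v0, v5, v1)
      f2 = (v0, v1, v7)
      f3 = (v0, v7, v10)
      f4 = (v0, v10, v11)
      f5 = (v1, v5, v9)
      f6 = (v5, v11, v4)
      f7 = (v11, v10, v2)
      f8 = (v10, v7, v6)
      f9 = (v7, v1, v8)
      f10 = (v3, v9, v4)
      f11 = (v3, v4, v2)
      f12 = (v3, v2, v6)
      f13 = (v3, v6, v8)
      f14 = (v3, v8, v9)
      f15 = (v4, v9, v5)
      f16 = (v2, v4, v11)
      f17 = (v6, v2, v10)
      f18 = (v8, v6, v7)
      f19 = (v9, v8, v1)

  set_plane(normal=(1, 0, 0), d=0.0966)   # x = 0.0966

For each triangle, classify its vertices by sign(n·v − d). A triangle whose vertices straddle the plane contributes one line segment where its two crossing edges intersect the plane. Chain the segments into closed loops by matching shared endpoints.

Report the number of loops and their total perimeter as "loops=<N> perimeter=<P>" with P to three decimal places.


loops=1 perimeter=7.925

Straddling triangles (10 of 20):
  (v0,v5,v1) [--+] → (0.0966, 0.806207, 1.05159)–(0.0966, 1.2079, 0)  len=1.1257
  (v0,v1,v7) [-+-] → (0.0966, 1.2079, 0)–(0.0966, 0.806207, -1.05159)  len=1.1257
  (v1,v5,v9) [+-+] → (0.0966, 0.806207, 1.05159)–(0.0966, 0.6868, 1.171)  len=0.1689
  (v7,v1,v8) [-++] → (0.0966, 0.806207, -1.05159)–(0.0966, 0.6868, -1.171)  len=0.1689
  (v3,v9,v4) [++-] → (0.0966, -0.6868, 1.171)–(0.0966, -0.806207, 1.05159)  len=0.1689
  (v3,v4,v2) [+--] → (0.0966, -0.806207, 1.05159)–(0.0966, -1.2079, 0)  len=1.1257
  (v3,v2,v6) [+--] → (0.0966, -1.2079, 0)–(0.0966, -0.806207, -1.05159)  len=1.1257
  (v3,v6,v8) [+-+] → (0.0966, -0.806207, -1.05159)–(0.0966, -0.6868, -1.171)  len=0.1689
  (v4,v9,v5) [-+-] → (0.0966, -0.6868, 1.171)–(0.0966, 0.6868, 1.171)  len=1.3736
  (v8,v6,v7) [+--] → (0.0966, -0.6868, -1.171)–(0.0966, 0.6868, -1.171)  len=1.3736

Chained into 1 loop(s):
  loop 1: 10 segments, perimeter = 7.9255
Total perimeter = 7.925


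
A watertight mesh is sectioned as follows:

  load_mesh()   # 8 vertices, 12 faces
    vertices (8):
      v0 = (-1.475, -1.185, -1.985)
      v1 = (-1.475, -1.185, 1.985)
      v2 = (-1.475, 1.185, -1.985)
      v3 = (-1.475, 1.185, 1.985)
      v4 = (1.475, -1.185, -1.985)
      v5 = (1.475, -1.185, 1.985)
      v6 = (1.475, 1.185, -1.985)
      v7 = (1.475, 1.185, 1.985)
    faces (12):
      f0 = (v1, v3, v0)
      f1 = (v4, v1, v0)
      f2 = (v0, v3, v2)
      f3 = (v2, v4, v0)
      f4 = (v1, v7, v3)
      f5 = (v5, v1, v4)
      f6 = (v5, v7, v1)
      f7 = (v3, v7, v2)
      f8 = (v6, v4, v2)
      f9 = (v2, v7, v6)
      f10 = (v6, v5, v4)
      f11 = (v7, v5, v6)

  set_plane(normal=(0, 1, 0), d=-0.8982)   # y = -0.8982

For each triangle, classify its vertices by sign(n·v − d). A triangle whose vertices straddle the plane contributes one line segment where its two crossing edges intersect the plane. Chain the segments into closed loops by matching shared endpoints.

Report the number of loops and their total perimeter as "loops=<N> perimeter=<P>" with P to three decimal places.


Straddling triangles (8 of 12):
  (v1,v3,v0) [-+-] → (-1.475, -0.8982, 1.985)–(-1.475, -0.8982, -1.50458)  len=3.4896
  (v0,v3,v2) [-++] → (-1.475, -0.8982, -1.50458)–(-1.475, -0.8982, -1.985)  len=0.4804
  (v2,v4,v0) [+--] → (1.11801, -0.8982, -1.985)–(-1.475, -0.8982, -1.985)  len=2.5930
  (v1,v7,v3) [-++] → (-1.11801, -0.8982, 1.985)–(-1.475, -0.8982, 1.985)  len=0.3570
  (v5,v7,v1) [-+-] → (1.475, -0.8982, 1.985)–(-1.11801, -0.8982, 1.985)  len=2.5930
  (v6,v4,v2) [+-+] → (1.475, -0.8982, -1.985)–(1.11801, -0.8982, -1.985)  len=0.3570
  (v6,v5,v4) [+--] → (1.475, -0.8982, 1.50458)–(1.475, -0.8982, -1.985)  len=3.4896
  (v7,v5,v6) [+-+] → (1.475, -0.8982, 1.985)–(1.475, -0.8982, 1.50458)  len=0.4804

Chained into 1 loop(s):
  loop 1: 8 segments, perimeter = 13.8400
Total perimeter = 13.840

loops=1 perimeter=13.840
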